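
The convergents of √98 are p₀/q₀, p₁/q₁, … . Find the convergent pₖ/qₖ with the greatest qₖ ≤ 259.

√98 = [9; 1, 8, 1, 18, …] (period length 4).
Convergents:
  p_0/q_0 = 9/1
  p_1/q_1 = 10/1
  p_2/q_2 = 89/9
  p_3/q_3 = 99/10
  p_4/q_4 = 1871/189
  p_5/q_5 = 1970/199
  p_6/q_6 = 17631/1781
q_5 = 199 ≤ 259 < 1781 = q_6, so the answer is 1970/199.

1970/199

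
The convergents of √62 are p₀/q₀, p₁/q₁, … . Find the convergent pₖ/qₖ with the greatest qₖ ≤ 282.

1000/127

√62 = [7; 1, 6, 1, 14, …] (period length 4).
Convergents:
  p_0/q_0 = 7/1
  p_1/q_1 = 8/1
  p_2/q_2 = 55/7
  p_3/q_3 = 63/8
  p_4/q_4 = 937/119
  p_5/q_5 = 1000/127
  p_6/q_6 = 6937/881
q_5 = 127 ≤ 282 < 881 = q_6, so the answer is 1000/127.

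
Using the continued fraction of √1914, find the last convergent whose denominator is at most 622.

15356/351

√1914 = [43; 1, 2, 1, 86, …] (period length 4).
Convergents:
  p_0/q_0 = 43/1
  p_1/q_1 = 44/1
  p_2/q_2 = 131/3
  p_3/q_3 = 175/4
  p_4/q_4 = 15181/347
  p_5/q_5 = 15356/351
  p_6/q_6 = 45893/1049
q_5 = 351 ≤ 622 < 1049 = q_6, so the answer is 15356/351.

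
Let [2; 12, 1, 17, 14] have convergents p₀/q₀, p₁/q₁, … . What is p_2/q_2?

27/13

Using pₖ = aₖpₖ₋₁ + pₖ₋₂, qₖ = aₖqₖ₋₁ + qₖ₋₂ (with p₋₁=1, p₋₂=0, q₋₁=0, q₋₂=1):
  k=0: a=2, p=2, q=1
  k=1: a=12, p=25, q=12
  k=2: a=1, p=27, q=13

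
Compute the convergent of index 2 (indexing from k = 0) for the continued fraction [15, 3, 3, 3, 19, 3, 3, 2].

153/10

Using pₖ = aₖpₖ₋₁ + pₖ₋₂, qₖ = aₖqₖ₋₁ + qₖ₋₂ (with p₋₁=1, p₋₂=0, q₋₁=0, q₋₂=1):
  k=0: a=15, p=15, q=1
  k=1: a=3, p=46, q=3
  k=2: a=3, p=153, q=10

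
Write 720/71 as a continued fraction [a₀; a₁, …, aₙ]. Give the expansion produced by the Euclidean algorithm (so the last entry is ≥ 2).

[10; 7, 10]

720 = 10*71 + 10
71 = 7*10 + 1
10 = 10*1 + 0  (stop)
So 720/71 = [10; 7, 10].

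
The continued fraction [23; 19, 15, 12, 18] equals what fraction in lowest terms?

1438565/62404

Using pₖ = aₖpₖ₋₁ + pₖ₋₂ and qₖ = aₖqₖ₋₁ + qₖ₋₂:
  k=0: a=23, p=23, q=1
  k=1: a=19, p=438, q=19
  k=2: a=15, p=6593, q=286
  k=3: a=12, p=79554, q=3451
  k=4: a=18, p=1438565, q=62404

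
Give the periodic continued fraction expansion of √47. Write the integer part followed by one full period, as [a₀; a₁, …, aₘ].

[6; 1, 5, 1, 12]

a₀ = ⌊√47⌋ = 6.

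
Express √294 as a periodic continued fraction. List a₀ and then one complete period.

[17; 6, 1, 4, 1, 6, 34]

a₀ = ⌊√294⌋ = 17.
With m₀=0, d₀=1 and mₖ₊₁ = dₖaₖ − mₖ, dₖ₊₁ = (n − mₖ₊₁²)/dₖ, aₖ₊₁ = ⌊(a₀+mₖ₊₁)/dₖ₊₁⌋:
  k=1: m=17, d=5, a=6
  k=2: m=13, d=25, a=1
  k=3: m=12, d=6, a=4
  k=4: m=12, d=25, a=1
  k=5: m=13, d=5, a=6
  k=6: m=17, d=1, a=34
d=1 and a=2a₀=34 at k=6, so the next step gives (m, d) = (17, 5) again — its k=1 value — and the period has length 6.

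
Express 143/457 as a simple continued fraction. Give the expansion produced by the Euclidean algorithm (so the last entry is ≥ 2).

143 = 0×457 + 143
457 = 3×143 + 28
143 = 5×28 + 3
28 = 9×3 + 1
3 = 3×1 + 0  (stop)
So 143/457 = [0; 3, 5, 9, 3].

[0; 3, 5, 9, 3]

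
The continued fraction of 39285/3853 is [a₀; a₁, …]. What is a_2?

9

39285 = 10·3853 + 755   →  a_0 = 10
3853 = 5·755 + 78   →  a_1 = 5
755 = 9·78 + 53   →  a_2 = 9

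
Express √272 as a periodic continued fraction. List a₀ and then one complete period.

[16; 2, 32]

a₀ = ⌊√272⌋ = 16.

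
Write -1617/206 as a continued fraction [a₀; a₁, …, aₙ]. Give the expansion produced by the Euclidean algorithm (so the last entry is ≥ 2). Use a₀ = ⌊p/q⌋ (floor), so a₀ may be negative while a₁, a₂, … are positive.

[-8; 6, 1, 1, 1, 4, 2]

-1617 = -8·206 + 31
206 = 6·31 + 20
31 = 1·20 + 11
20 = 1·11 + 9
11 = 1·9 + 2
9 = 4·2 + 1
2 = 2·1 + 0  (stop)
So -1617/206 = [-8; 6, 1, 1, 1, 4, 2].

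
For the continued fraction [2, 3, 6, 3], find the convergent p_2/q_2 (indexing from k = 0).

Using pₖ = aₖpₖ₋₁ + pₖ₋₂, qₖ = aₖqₖ₋₁ + qₖ₋₂ (with p₋₁=1, p₋₂=0, q₋₁=0, q₋₂=1):
  k=0: a=2, p=2, q=1
  k=1: a=3, p=7, q=3
  k=2: a=6, p=44, q=19

44/19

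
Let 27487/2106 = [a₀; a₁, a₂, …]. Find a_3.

8

27487 = 13·2106 + 109   →  a_0 = 13
2106 = 19·109 + 35   →  a_1 = 19
109 = 3·35 + 4   →  a_2 = 3
35 = 8·4 + 3   →  a_3 = 8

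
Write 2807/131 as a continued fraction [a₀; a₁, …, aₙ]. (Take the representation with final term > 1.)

[21; 2, 2, 1, 18]

2807 = 21·131 + 56
131 = 2·56 + 19
56 = 2·19 + 18
19 = 1·18 + 1
18 = 18·1 + 0  (stop)
So 2807/131 = [21; 2, 2, 1, 18].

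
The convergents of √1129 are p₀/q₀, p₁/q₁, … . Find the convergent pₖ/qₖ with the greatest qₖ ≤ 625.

√1129 = [33; 1, 1, 1, 1, 66, …] (period length 5).
Convergents:
  p_0/q_0 = 33/1
  p_1/q_1 = 34/1
  p_2/q_2 = 67/2
  p_3/q_3 = 101/3
  p_4/q_4 = 168/5
  p_5/q_5 = 11189/333
  p_6/q_6 = 11357/338
  p_7/q_7 = 22546/671
q_6 = 338 ≤ 625 < 671 = q_7, so the answer is 11357/338.

11357/338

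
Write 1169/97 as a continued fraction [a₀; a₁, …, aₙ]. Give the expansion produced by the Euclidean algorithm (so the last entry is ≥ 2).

1169 = 12×97 + 5
97 = 19×5 + 2
5 = 2×2 + 1
2 = 2×1 + 0  (stop)
So 1169/97 = [12; 19, 2, 2].

[12; 19, 2, 2]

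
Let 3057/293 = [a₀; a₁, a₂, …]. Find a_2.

3057 = 10·293 + 127   →  a_0 = 10
293 = 2·127 + 39   →  a_1 = 2
127 = 3·39 + 10   →  a_2 = 3

3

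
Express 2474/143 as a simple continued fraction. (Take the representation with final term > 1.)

[17; 3, 3, 14]

2474 = 17×143 + 43
143 = 3×43 + 14
43 = 3×14 + 1
14 = 14×1 + 0  (stop)
So 2474/143 = [17; 3, 3, 14].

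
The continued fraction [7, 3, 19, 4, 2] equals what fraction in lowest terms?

3869/528

Using pₖ = aₖpₖ₋₁ + pₖ₋₂ and qₖ = aₖqₖ₋₁ + qₖ₋₂:
  k=0: a=7, p=7, q=1
  k=1: a=3, p=22, q=3
  k=2: a=19, p=425, q=58
  k=3: a=4, p=1722, q=235
  k=4: a=2, p=3869, q=528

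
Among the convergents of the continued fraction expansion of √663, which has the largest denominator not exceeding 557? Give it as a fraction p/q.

5330/207

√663 = [25; 1, 2, 1, 50, …] (period length 4).
Convergents:
  p_0/q_0 = 25/1
  p_1/q_1 = 26/1
  p_2/q_2 = 77/3
  p_3/q_3 = 103/4
  p_4/q_4 = 5227/203
  p_5/q_5 = 5330/207
  p_6/q_6 = 15887/617
q_5 = 207 ≤ 557 < 617 = q_6, so the answer is 5330/207.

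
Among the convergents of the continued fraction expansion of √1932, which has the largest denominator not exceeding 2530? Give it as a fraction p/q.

85052/1935

√1932 = [43; 1, 20, 1, 86, …] (period length 4).
Convergents:
  p_0/q_0 = 43/1
  p_1/q_1 = 44/1
  p_2/q_2 = 923/21
  p_3/q_3 = 967/22
  p_4/q_4 = 84085/1913
  p_5/q_5 = 85052/1935
  p_6/q_6 = 1785125/40613
q_5 = 1935 ≤ 2530 < 40613 = q_6, so the answer is 85052/1935.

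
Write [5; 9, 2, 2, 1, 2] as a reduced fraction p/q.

914/179

Using pₖ = aₖpₖ₋₁ + pₖ₋₂ and qₖ = aₖqₖ₋₁ + qₖ₋₂:
  k=0: a=5, p=5, q=1
  k=1: a=9, p=46, q=9
  k=2: a=2, p=97, q=19
  k=3: a=2, p=240, q=47
  k=4: a=1, p=337, q=66
  k=5: a=2, p=914, q=179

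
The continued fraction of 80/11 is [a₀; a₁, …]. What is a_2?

1

80 = 7·11 + 3   →  a_0 = 7
11 = 3·3 + 2   →  a_1 = 3
3 = 1·2 + 1   →  a_2 = 1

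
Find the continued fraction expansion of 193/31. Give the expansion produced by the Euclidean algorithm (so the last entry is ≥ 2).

193 = 6·31 + 7
31 = 4·7 + 3
7 = 2·3 + 1
3 = 3·1 + 0  (stop)
So 193/31 = [6; 4, 2, 3].

[6; 4, 2, 3]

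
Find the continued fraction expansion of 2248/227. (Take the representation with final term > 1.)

[9; 1, 9, 3, 7]

2248 = 9·227 + 205
227 = 1·205 + 22
205 = 9·22 + 7
22 = 3·7 + 1
7 = 7·1 + 0  (stop)
So 2248/227 = [9; 1, 9, 3, 7].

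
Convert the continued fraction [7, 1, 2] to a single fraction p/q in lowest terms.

23/3

Fold from the inside: start with 2/1.
  1 + 1/2 = 3/2
  7 + 2/3 = 23/3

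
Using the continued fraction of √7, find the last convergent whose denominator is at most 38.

√7 = [2; 1, 1, 1, 4, …] (period length 4).
Convergents:
  p_0/q_0 = 2/1
  p_1/q_1 = 3/1
  p_2/q_2 = 5/2
  p_3/q_3 = 8/3
  p_4/q_4 = 37/14
  p_5/q_5 = 45/17
  p_6/q_6 = 82/31
  p_7/q_7 = 127/48
q_6 = 31 ≤ 38 < 48 = q_7, so the answer is 82/31.

82/31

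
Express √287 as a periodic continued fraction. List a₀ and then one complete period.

[16; 1, 15, 1, 32]

a₀ = ⌊√287⌋ = 16.
With m₀=0, d₀=1 and mₖ₊₁ = dₖaₖ − mₖ, dₖ₊₁ = (n − mₖ₊₁²)/dₖ, aₖ₊₁ = ⌊(a₀+mₖ₊₁)/dₖ₊₁⌋:
  k=1: m=16, d=31, a=1
  k=2: m=15, d=2, a=15
  k=3: m=15, d=31, a=1
  k=4: m=16, d=1, a=32
d=1 and a=2a₀=32 at k=4, so the next step gives (m, d) = (16, 31) again — its k=1 value — and the period has length 4.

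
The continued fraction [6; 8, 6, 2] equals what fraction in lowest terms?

649/106

Using pₖ = aₖpₖ₋₁ + pₖ₋₂ and qₖ = aₖqₖ₋₁ + qₖ₋₂:
  k=0: a=6, p=6, q=1
  k=1: a=8, p=49, q=8
  k=2: a=6, p=300, q=49
  k=3: a=2, p=649, q=106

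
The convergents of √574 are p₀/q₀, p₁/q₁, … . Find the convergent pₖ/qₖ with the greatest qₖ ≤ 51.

575/24

√574 = [23; 1, 22, 1, 46, …] (period length 4).
Convergents:
  p_0/q_0 = 23/1
  p_1/q_1 = 24/1
  p_2/q_2 = 551/23
  p_3/q_3 = 575/24
  p_4/q_4 = 27001/1127
q_3 = 24 ≤ 51 < 1127 = q_4, so the answer is 575/24.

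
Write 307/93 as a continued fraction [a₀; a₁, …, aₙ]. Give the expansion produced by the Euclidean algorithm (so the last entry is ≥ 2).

[3; 3, 3, 9]

307 = 3×93 + 28
93 = 3×28 + 9
28 = 3×9 + 1
9 = 9×1 + 0  (stop)
So 307/93 = [3; 3, 3, 9].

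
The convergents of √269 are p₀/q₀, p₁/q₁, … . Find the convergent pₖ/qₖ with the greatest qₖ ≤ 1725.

13449/820

√269 = [16; 2, 2, 32, …] (period length 3).
Convergents:
  p_0/q_0 = 16/1
  p_1/q_1 = 33/2
  p_2/q_2 = 82/5
  p_3/q_3 = 2657/162
  p_4/q_4 = 5396/329
  p_5/q_5 = 13449/820
  p_6/q_6 = 435764/26569
q_5 = 820 ≤ 1725 < 26569 = q_6, so the answer is 13449/820.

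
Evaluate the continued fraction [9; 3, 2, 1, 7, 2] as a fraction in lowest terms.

Using pₖ = aₖpₖ₋₁ + pₖ₋₂ and qₖ = aₖqₖ₋₁ + qₖ₋₂:
  k=0: a=9, p=9, q=1
  k=1: a=3, p=28, q=3
  k=2: a=2, p=65, q=7
  k=3: a=1, p=93, q=10
  k=4: a=7, p=716, q=77
  k=5: a=2, p=1525, q=164

1525/164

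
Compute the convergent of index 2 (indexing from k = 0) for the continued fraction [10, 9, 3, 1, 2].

283/28

Using pₖ = aₖpₖ₋₁ + pₖ₋₂, qₖ = aₖqₖ₋₁ + qₖ₋₂ (with p₋₁=1, p₋₂=0, q₋₁=0, q₋₂=1):
  k=0: a=10, p=10, q=1
  k=1: a=9, p=91, q=9
  k=2: a=3, p=283, q=28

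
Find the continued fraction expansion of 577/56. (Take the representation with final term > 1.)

[10; 3, 3, 2, 2]

577 = 10×56 + 17
56 = 3×17 + 5
17 = 3×5 + 2
5 = 2×2 + 1
2 = 2×1 + 0  (stop)
So 577/56 = [10; 3, 3, 2, 2].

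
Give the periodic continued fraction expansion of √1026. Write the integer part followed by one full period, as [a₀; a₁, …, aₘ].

a₀ = ⌊√1026⌋ = 32.
With m₀=0, d₀=1 and mₖ₊₁ = dₖaₖ − mₖ, dₖ₊₁ = (n − mₖ₊₁²)/dₖ, aₖ₊₁ = ⌊(a₀+mₖ₊₁)/dₖ₊₁⌋:
  k=1: m=32, d=2, a=32
  k=2: m=32, d=1, a=64
d=1 and a=2a₀=64 at k=2, so the next step gives (m, d) = (32, 2) again — its k=1 value — and the period has length 2.

[32; 32, 64]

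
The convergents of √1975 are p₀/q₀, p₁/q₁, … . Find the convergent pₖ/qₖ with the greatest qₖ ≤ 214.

5644/127

√1975 = [44; 2, 3, 1, 2, 1, 3, 2, 88, …] (period length 8).
Convergents:
  p_0/q_0 = 44/1
  p_1/q_1 = 89/2
  p_2/q_2 = 311/7
  p_3/q_3 = 400/9
  p_4/q_4 = 1111/25
  p_5/q_5 = 1511/34
  p_6/q_6 = 5644/127
  p_7/q_7 = 12799/288
q_6 = 127 ≤ 214 < 288 = q_7, so the answer is 5644/127.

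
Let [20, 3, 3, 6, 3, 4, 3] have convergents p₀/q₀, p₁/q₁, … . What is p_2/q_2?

Using pₖ = aₖpₖ₋₁ + pₖ₋₂, qₖ = aₖqₖ₋₁ + qₖ₋₂ (with p₋₁=1, p₋₂=0, q₋₁=0, q₋₂=1):
  k=0: a=20, p=20, q=1
  k=1: a=3, p=61, q=3
  k=2: a=3, p=203, q=10

203/10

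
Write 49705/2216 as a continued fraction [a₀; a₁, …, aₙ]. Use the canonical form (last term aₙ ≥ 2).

[22; 2, 3, 13, 2, 11]

49705 = 22·2216 + 953
2216 = 2·953 + 310
953 = 3·310 + 23
310 = 13·23 + 11
23 = 2·11 + 1
11 = 11·1 + 0  (stop)
So 49705/2216 = [22; 2, 3, 13, 2, 11].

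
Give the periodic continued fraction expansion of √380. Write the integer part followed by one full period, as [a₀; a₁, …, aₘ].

[19; 2, 38]

a₀ = ⌊√380⌋ = 19.
With m₀=0, d₀=1 and mₖ₊₁ = dₖaₖ − mₖ, dₖ₊₁ = (n − mₖ₊₁²)/dₖ, aₖ₊₁ = ⌊(a₀+mₖ₊₁)/dₖ₊₁⌋:
  k=1: m=19, d=19, a=2
  k=2: m=19, d=1, a=38
d=1 and a=2a₀=38 at k=2, so the next step gives (m, d) = (19, 19) again — its k=1 value — and the period has length 2.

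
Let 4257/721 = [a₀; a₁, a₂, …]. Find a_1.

1

4257 = 5·721 + 652   →  a_0 = 5
721 = 1·652 + 69   →  a_1 = 1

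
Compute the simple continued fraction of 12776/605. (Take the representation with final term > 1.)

12776 = 21·605 + 71
605 = 8·71 + 37
71 = 1·37 + 34
37 = 1·34 + 3
34 = 11·3 + 1
3 = 3·1 + 0  (stop)
So 12776/605 = [21; 8, 1, 1, 11, 3].

[21; 8, 1, 1, 11, 3]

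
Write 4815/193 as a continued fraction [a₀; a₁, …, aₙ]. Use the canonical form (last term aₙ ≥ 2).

4815 = 24·193 + 183
193 = 1·183 + 10
183 = 18·10 + 3
10 = 3·3 + 1
3 = 3·1 + 0  (stop)
So 4815/193 = [24; 1, 18, 3, 3].

[24; 1, 18, 3, 3]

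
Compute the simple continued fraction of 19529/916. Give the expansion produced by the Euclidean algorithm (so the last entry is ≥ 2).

19529 = 21·916 + 293
916 = 3·293 + 37
293 = 7·37 + 34
37 = 1·34 + 3
34 = 11·3 + 1
3 = 3·1 + 0  (stop)
So 19529/916 = [21; 3, 7, 1, 11, 3].

[21; 3, 7, 1, 11, 3]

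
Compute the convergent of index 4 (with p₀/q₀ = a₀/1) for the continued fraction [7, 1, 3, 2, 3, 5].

Using pₖ = aₖpₖ₋₁ + pₖ₋₂, qₖ = aₖqₖ₋₁ + qₖ₋₂ (with p₋₁=1, p₋₂=0, q₋₁=0, q₋₂=1):
  k=0: a=7, p=7, q=1
  k=1: a=1, p=8, q=1
  k=2: a=3, p=31, q=4
  k=3: a=2, p=70, q=9
  k=4: a=3, p=241, q=31

241/31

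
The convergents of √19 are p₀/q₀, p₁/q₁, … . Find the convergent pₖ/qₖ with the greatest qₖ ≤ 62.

170/39

√19 = [4; 2, 1, 3, 1, 2, 8, …] (period length 6).
Convergents:
  p_0/q_0 = 4/1
  p_1/q_1 = 9/2
  p_2/q_2 = 13/3
  p_3/q_3 = 48/11
  p_4/q_4 = 61/14
  p_5/q_5 = 170/39
  p_6/q_6 = 1421/326
q_5 = 39 ≤ 62 < 326 = q_6, so the answer is 170/39.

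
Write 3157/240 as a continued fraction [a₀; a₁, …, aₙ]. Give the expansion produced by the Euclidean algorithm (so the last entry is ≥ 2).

[13; 6, 2, 18]

3157 = 13·240 + 37
240 = 6·37 + 18
37 = 2·18 + 1
18 = 18·1 + 0  (stop)
So 3157/240 = [13; 6, 2, 18].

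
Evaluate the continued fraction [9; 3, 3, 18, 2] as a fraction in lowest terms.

3497/376

Using pₖ = aₖpₖ₋₁ + pₖ₋₂ and qₖ = aₖqₖ₋₁ + qₖ₋₂:
  k=0: a=9, p=9, q=1
  k=1: a=3, p=28, q=3
  k=2: a=3, p=93, q=10
  k=3: a=18, p=1702, q=183
  k=4: a=2, p=3497, q=376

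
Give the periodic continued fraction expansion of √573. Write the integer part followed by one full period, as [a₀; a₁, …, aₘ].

[23; 1, 14, 1, 46]

a₀ = ⌊√573⌋ = 23.
With m₀=0, d₀=1 and mₖ₊₁ = dₖaₖ − mₖ, dₖ₊₁ = (n − mₖ₊₁²)/dₖ, aₖ₊₁ = ⌊(a₀+mₖ₊₁)/dₖ₊₁⌋:
  k=1: m=23, d=44, a=1
  k=2: m=21, d=3, a=14
  k=3: m=21, d=44, a=1
  k=4: m=23, d=1, a=46
d=1 and a=2a₀=46 at k=4, so the next step gives (m, d) = (23, 44) again — its k=1 value — and the period has length 4.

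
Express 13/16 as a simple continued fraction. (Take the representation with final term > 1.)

[0; 1, 4, 3]

13 = 0×16 + 13
16 = 1×13 + 3
13 = 4×3 + 1
3 = 3×1 + 0  (stop)
So 13/16 = [0; 1, 4, 3].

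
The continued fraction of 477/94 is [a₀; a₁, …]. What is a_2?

477 = 5·94 + 7   →  a_0 = 5
94 = 13·7 + 3   →  a_1 = 13
7 = 2·3 + 1   →  a_2 = 2

2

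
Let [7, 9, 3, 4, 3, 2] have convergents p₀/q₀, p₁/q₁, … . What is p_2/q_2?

Using pₖ = aₖpₖ₋₁ + pₖ₋₂, qₖ = aₖqₖ₋₁ + qₖ₋₂ (with p₋₁=1, p₋₂=0, q₋₁=0, q₋₂=1):
  k=0: a=7, p=7, q=1
  k=1: a=9, p=64, q=9
  k=2: a=3, p=199, q=28

199/28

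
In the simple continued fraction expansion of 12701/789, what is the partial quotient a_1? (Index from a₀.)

10

12701 = 16·789 + 77   →  a_0 = 16
789 = 10·77 + 19   →  a_1 = 10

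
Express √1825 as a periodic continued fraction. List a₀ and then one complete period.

a₀ = ⌊√1825⌋ = 42.
With m₀=0, d₀=1 and mₖ₊₁ = dₖaₖ − mₖ, dₖ₊₁ = (n − mₖ₊₁²)/dₖ, aₖ₊₁ = ⌊(a₀+mₖ₊₁)/dₖ₊₁⌋:
  k=1: m=42, d=61, a=1
  k=2: m=19, d=24, a=2
  k=3: m=29, d=41, a=1
  k=4: m=12, d=41, a=1
  k=5: m=29, d=24, a=2
  k=6: m=19, d=61, a=1
  k=7: m=42, d=1, a=84
d=1 and a=2a₀=84 at k=7, so the next step gives (m, d) = (42, 61) again — its k=1 value — and the period has length 7.

[42; 1, 2, 1, 1, 2, 1, 84]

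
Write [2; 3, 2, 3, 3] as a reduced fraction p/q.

181/79

Fold from the inside: start with 3/1.
  3 + 1/3 = 10/3
  2 + 3/10 = 23/10
  3 + 10/23 = 79/23
  2 + 23/79 = 181/79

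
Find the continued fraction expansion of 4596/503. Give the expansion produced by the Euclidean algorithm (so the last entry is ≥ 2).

4596 = 9*503 + 69
503 = 7*69 + 20
69 = 3*20 + 9
20 = 2*9 + 2
9 = 4*2 + 1
2 = 2*1 + 0  (stop)
So 4596/503 = [9; 7, 3, 2, 4, 2].

[9; 7, 3, 2, 4, 2]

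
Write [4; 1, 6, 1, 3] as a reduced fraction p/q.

151/31

Fold from the inside: start with 3/1.
  1 + 1/3 = 4/3
  6 + 3/4 = 27/4
  1 + 4/27 = 31/27
  4 + 27/31 = 151/31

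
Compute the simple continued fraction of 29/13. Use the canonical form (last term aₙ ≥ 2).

[2; 4, 3]

29 = 2×13 + 3
13 = 4×3 + 1
3 = 3×1 + 0  (stop)
So 29/13 = [2; 4, 3].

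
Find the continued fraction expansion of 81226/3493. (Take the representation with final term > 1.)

81226 = 23*3493 + 887
3493 = 3*887 + 832
887 = 1*832 + 55
832 = 15*55 + 7
55 = 7*7 + 6
7 = 1*6 + 1
6 = 6*1 + 0  (stop)
So 81226/3493 = [23; 3, 1, 15, 7, 1, 6].

[23; 3, 1, 15, 7, 1, 6]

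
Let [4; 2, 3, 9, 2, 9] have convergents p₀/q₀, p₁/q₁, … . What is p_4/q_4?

607/137

Using pₖ = aₖpₖ₋₁ + pₖ₋₂, qₖ = aₖqₖ₋₁ + qₖ₋₂ (with p₋₁=1, p₋₂=0, q₋₁=0, q₋₂=1):
  k=0: a=4, p=4, q=1
  k=1: a=2, p=9, q=2
  k=2: a=3, p=31, q=7
  k=3: a=9, p=288, q=65
  k=4: a=2, p=607, q=137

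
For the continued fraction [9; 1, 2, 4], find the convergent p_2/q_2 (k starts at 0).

29/3

Using pₖ = aₖpₖ₋₁ + pₖ₋₂, qₖ = aₖqₖ₋₁ + qₖ₋₂ (with p₋₁=1, p₋₂=0, q₋₁=0, q₋₂=1):
  k=0: a=9, p=9, q=1
  k=1: a=1, p=10, q=1
  k=2: a=2, p=29, q=3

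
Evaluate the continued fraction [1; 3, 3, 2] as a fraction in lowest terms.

Using pₖ = aₖpₖ₋₁ + pₖ₋₂ and qₖ = aₖqₖ₋₁ + qₖ₋₂:
  k=0: a=1, p=1, q=1
  k=1: a=3, p=4, q=3
  k=2: a=3, p=13, q=10
  k=3: a=2, p=30, q=23

30/23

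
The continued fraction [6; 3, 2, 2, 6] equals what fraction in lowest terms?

Fold from the inside: start with 6/1.
  2 + 1/6 = 13/6
  2 + 6/13 = 32/13
  3 + 13/32 = 109/32
  6 + 32/109 = 686/109

686/109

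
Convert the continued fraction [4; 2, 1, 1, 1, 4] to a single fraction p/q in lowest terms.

162/37

Fold from the inside: start with 4/1.
  1 + 1/4 = 5/4
  1 + 4/5 = 9/5
  1 + 5/9 = 14/9
  2 + 9/14 = 37/14
  4 + 14/37 = 162/37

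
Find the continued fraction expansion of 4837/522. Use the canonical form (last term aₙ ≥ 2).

[9; 3, 1, 3, 11, 3]

4837 = 9*522 + 139
522 = 3*139 + 105
139 = 1*105 + 34
105 = 3*34 + 3
34 = 11*3 + 1
3 = 3*1 + 0  (stop)
So 4837/522 = [9; 3, 1, 3, 11, 3].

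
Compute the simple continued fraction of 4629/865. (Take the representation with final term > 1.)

[5; 2, 1, 5, 2, 7, 3]

4629 = 5×865 + 304
865 = 2×304 + 257
304 = 1×257 + 47
257 = 5×47 + 22
47 = 2×22 + 3
22 = 7×3 + 1
3 = 3×1 + 0  (stop)
So 4629/865 = [5; 2, 1, 5, 2, 7, 3].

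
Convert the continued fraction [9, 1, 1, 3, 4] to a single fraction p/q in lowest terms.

Fold from the inside: start with 4/1.
  3 + 1/4 = 13/4
  1 + 4/13 = 17/13
  1 + 13/17 = 30/17
  9 + 17/30 = 287/30

287/30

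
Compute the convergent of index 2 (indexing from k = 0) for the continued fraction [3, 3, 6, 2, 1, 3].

Using pₖ = aₖpₖ₋₁ + pₖ₋₂, qₖ = aₖqₖ₋₁ + qₖ₋₂ (with p₋₁=1, p₋₂=0, q₋₁=0, q₋₂=1):
  k=0: a=3, p=3, q=1
  k=1: a=3, p=10, q=3
  k=2: a=6, p=63, q=19

63/19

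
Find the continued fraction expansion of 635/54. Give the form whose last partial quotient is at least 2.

635 = 11·54 + 41
54 = 1·41 + 13
41 = 3·13 + 2
13 = 6·2 + 1
2 = 2·1 + 0  (stop)
So 635/54 = [11; 1, 3, 6, 2].

[11; 1, 3, 6, 2]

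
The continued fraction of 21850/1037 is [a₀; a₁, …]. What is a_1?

21850 = 21·1037 + 73   →  a_0 = 21
1037 = 14·73 + 15   →  a_1 = 14

14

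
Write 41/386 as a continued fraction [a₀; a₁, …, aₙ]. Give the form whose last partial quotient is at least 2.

41 = 0×386 + 41
386 = 9×41 + 17
41 = 2×17 + 7
17 = 2×7 + 3
7 = 2×3 + 1
3 = 3×1 + 0  (stop)
So 41/386 = [0; 9, 2, 2, 2, 3].

[0; 9, 2, 2, 2, 3]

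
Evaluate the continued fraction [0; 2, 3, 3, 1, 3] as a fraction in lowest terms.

49/113

Fold from the inside: start with 3/1.
  1 + 1/3 = 4/3
  3 + 3/4 = 15/4
  3 + 4/15 = 49/15
  2 + 15/49 = 113/49
  0 + 49/113 = 49/113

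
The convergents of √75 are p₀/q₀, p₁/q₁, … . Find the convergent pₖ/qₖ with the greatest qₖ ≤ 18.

26/3

√75 = [8; 1, 1, 1, 16, …] (period length 4).
Convergents:
  p_0/q_0 = 8/1
  p_1/q_1 = 9/1
  p_2/q_2 = 17/2
  p_3/q_3 = 26/3
  p_4/q_4 = 433/50
q_3 = 3 ≤ 18 < 50 = q_4, so the answer is 26/3.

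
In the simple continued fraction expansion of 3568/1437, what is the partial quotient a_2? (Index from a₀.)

14

3568 = 2·1437 + 694   →  a_0 = 2
1437 = 2·694 + 49   →  a_1 = 2
694 = 14·49 + 8   →  a_2 = 14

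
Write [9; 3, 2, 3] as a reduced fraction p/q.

Using pₖ = aₖpₖ₋₁ + pₖ₋₂ and qₖ = aₖqₖ₋₁ + qₖ₋₂:
  k=0: a=9, p=9, q=1
  k=1: a=3, p=28, q=3
  k=2: a=2, p=65, q=7
  k=3: a=3, p=223, q=24

223/24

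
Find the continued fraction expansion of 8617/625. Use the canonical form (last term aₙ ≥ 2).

8617 = 13*625 + 492
625 = 1*492 + 133
492 = 3*133 + 93
133 = 1*93 + 40
93 = 2*40 + 13
40 = 3*13 + 1
13 = 13*1 + 0  (stop)
So 8617/625 = [13; 1, 3, 1, 2, 3, 13].

[13; 1, 3, 1, 2, 3, 13]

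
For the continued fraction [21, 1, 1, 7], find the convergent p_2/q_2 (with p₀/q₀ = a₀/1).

Using pₖ = aₖpₖ₋₁ + pₖ₋₂, qₖ = aₖqₖ₋₁ + qₖ₋₂ (with p₋₁=1, p₋₂=0, q₋₁=0, q₋₂=1):
  k=0: a=21, p=21, q=1
  k=1: a=1, p=22, q=1
  k=2: a=1, p=43, q=2

43/2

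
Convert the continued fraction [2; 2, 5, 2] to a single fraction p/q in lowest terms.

Fold from the inside: start with 2/1.
  5 + 1/2 = 11/2
  2 + 2/11 = 24/11
  2 + 11/24 = 59/24

59/24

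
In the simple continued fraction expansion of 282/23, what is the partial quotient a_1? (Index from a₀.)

282 = 12·23 + 6   →  a_0 = 12
23 = 3·6 + 5   →  a_1 = 3

3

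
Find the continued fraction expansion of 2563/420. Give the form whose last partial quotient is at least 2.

[6; 9, 1, 3, 3, 3]

2563 = 6*420 + 43
420 = 9*43 + 33
43 = 1*33 + 10
33 = 3*10 + 3
10 = 3*3 + 1
3 = 3*1 + 0  (stop)
So 2563/420 = [6; 9, 1, 3, 3, 3].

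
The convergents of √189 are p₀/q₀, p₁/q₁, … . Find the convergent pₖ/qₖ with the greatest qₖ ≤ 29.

55/4

√189 = [13; 1, 2, 1, 26, …] (period length 4).
Convergents:
  p_0/q_0 = 13/1
  p_1/q_1 = 14/1
  p_2/q_2 = 41/3
  p_3/q_3 = 55/4
  p_4/q_4 = 1471/107
q_3 = 4 ≤ 29 < 107 = q_4, so the answer is 55/4.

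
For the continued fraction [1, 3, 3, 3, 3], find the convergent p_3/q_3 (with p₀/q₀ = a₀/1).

Using pₖ = aₖpₖ₋₁ + pₖ₋₂, qₖ = aₖqₖ₋₁ + qₖ₋₂ (with p₋₁=1, p₋₂=0, q₋₁=0, q₋₂=1):
  k=0: a=1, p=1, q=1
  k=1: a=3, p=4, q=3
  k=2: a=3, p=13, q=10
  k=3: a=3, p=43, q=33

43/33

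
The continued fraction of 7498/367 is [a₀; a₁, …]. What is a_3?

7498 = 20·367 + 158   →  a_0 = 20
367 = 2·158 + 51   →  a_1 = 2
158 = 3·51 + 5   →  a_2 = 3
51 = 10·5 + 1   →  a_3 = 10

10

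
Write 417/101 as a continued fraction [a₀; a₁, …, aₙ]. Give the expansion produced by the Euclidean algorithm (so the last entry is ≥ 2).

417 = 4*101 + 13
101 = 7*13 + 10
13 = 1*10 + 3
10 = 3*3 + 1
3 = 3*1 + 0  (stop)
So 417/101 = [4; 7, 1, 3, 3].

[4; 7, 1, 3, 3]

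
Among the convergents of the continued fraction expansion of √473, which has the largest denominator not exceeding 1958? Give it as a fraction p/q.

15137/696

√473 = [21; 1, 2, 1, 42, …] (period length 4).
Convergents:
  p_0/q_0 = 21/1
  p_1/q_1 = 22/1
  p_2/q_2 = 65/3
  p_3/q_3 = 87/4
  p_4/q_4 = 3719/171
  p_5/q_5 = 3806/175
  p_6/q_6 = 11331/521
  p_7/q_7 = 15137/696
  p_8/q_8 = 647085/29753
q_7 = 696 ≤ 1958 < 29753 = q_8, so the answer is 15137/696.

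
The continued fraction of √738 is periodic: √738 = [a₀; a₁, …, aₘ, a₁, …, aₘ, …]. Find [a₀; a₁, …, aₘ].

[27; 6, 54]

a₀ = ⌊√738⌋ = 27.
With m₀=0, d₀=1 and mₖ₊₁ = dₖaₖ − mₖ, dₖ₊₁ = (n − mₖ₊₁²)/dₖ, aₖ₊₁ = ⌊(a₀+mₖ₊₁)/dₖ₊₁⌋:
  k=1: m=27, d=9, a=6
  k=2: m=27, d=1, a=54
d=1 and a=2a₀=54 at k=2, so the next step gives (m, d) = (27, 9) again — its k=1 value — and the period has length 2.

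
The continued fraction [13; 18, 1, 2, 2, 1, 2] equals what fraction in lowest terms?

Fold from the inside: start with 2/1.
  1 + 1/2 = 3/2
  2 + 2/3 = 8/3
  2 + 3/8 = 19/8
  1 + 8/19 = 27/19
  18 + 19/27 = 505/27
  13 + 27/505 = 6592/505

6592/505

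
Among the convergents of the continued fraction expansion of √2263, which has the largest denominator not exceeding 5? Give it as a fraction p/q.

√2263 = [47; 1, 1, 3, 47, 3, 1, 1, 94, …] (period length 8).
Convergents:
  p_0/q_0 = 47/1
  p_1/q_1 = 48/1
  p_2/q_2 = 95/2
  p_3/q_3 = 333/7
q_2 = 2 ≤ 5 < 7 = q_3, so the answer is 95/2.

95/2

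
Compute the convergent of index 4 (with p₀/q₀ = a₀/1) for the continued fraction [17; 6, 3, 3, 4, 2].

4650/271

Using pₖ = aₖpₖ₋₁ + pₖ₋₂, qₖ = aₖqₖ₋₁ + qₖ₋₂ (with p₋₁=1, p₋₂=0, q₋₁=0, q₋₂=1):
  k=0: a=17, p=17, q=1
  k=1: a=6, p=103, q=6
  k=2: a=3, p=326, q=19
  k=3: a=3, p=1081, q=63
  k=4: a=4, p=4650, q=271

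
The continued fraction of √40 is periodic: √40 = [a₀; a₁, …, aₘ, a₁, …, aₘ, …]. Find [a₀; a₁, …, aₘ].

a₀ = ⌊√40⌋ = 6.

[6; 3, 12]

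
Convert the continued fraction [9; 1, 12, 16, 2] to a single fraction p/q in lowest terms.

4277/431

Using pₖ = aₖpₖ₋₁ + pₖ₋₂ and qₖ = aₖqₖ₋₁ + qₖ₋₂:
  k=0: a=9, p=9, q=1
  k=1: a=1, p=10, q=1
  k=2: a=12, p=129, q=13
  k=3: a=16, p=2074, q=209
  k=4: a=2, p=4277, q=431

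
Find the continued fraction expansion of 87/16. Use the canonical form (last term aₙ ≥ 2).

[5; 2, 3, 2]

87 = 5×16 + 7
16 = 2×7 + 2
7 = 3×2 + 1
2 = 2×1 + 0  (stop)
So 87/16 = [5; 2, 3, 2].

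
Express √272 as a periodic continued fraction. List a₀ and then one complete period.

a₀ = ⌊√272⌋ = 16.
With m₀=0, d₀=1 and mₖ₊₁ = dₖaₖ − mₖ, dₖ₊₁ = (n − mₖ₊₁²)/dₖ, aₖ₊₁ = ⌊(a₀+mₖ₊₁)/dₖ₊₁⌋:
  k=1: m=16, d=16, a=2
  k=2: m=16, d=1, a=32
d=1 and a=2a₀=32 at k=2, so the next step gives (m, d) = (16, 16) again — its k=1 value — and the period has length 2.

[16; 2, 32]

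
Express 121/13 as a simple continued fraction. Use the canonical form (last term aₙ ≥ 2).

121 = 9·13 + 4
13 = 3·4 + 1
4 = 4·1 + 0  (stop)
So 121/13 = [9; 3, 4].

[9; 3, 4]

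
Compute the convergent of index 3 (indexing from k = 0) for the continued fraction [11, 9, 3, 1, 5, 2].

411/37

Using pₖ = aₖpₖ₋₁ + pₖ₋₂, qₖ = aₖqₖ₋₁ + qₖ₋₂ (with p₋₁=1, p₋₂=0, q₋₁=0, q₋₂=1):
  k=0: a=11, p=11, q=1
  k=1: a=9, p=100, q=9
  k=2: a=3, p=311, q=28
  k=3: a=1, p=411, q=37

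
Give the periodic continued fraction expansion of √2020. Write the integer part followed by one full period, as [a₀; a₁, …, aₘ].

[44; 1, 16, 1, 88]

a₀ = ⌊√2020⌋ = 44.
With m₀=0, d₀=1 and mₖ₊₁ = dₖaₖ − mₖ, dₖ₊₁ = (n − mₖ₊₁²)/dₖ, aₖ₊₁ = ⌊(a₀+mₖ₊₁)/dₖ₊₁⌋:
  k=1: m=44, d=84, a=1
  k=2: m=40, d=5, a=16
  k=3: m=40, d=84, a=1
  k=4: m=44, d=1, a=88
d=1 and a=2a₀=88 at k=4, so the next step gives (m, d) = (44, 84) again — its k=1 value — and the period has length 4.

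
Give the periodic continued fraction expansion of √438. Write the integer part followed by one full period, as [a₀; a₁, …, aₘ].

[20; 1, 12, 1, 40]

a₀ = ⌊√438⌋ = 20.
With m₀=0, d₀=1 and mₖ₊₁ = dₖaₖ − mₖ, dₖ₊₁ = (n − mₖ₊₁²)/dₖ, aₖ₊₁ = ⌊(a₀+mₖ₊₁)/dₖ₊₁⌋:
  k=1: m=20, d=38, a=1
  k=2: m=18, d=3, a=12
  k=3: m=18, d=38, a=1
  k=4: m=20, d=1, a=40
d=1 and a=2a₀=40 at k=4, so the next step gives (m, d) = (20, 38) again — its k=1 value — and the period has length 4.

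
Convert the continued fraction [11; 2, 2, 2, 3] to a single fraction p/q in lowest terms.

Fold from the inside: start with 3/1.
  2 + 1/3 = 7/3
  2 + 3/7 = 17/7
  2 + 7/17 = 41/17
  11 + 17/41 = 468/41

468/41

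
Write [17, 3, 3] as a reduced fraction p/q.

Using pₖ = aₖpₖ₋₁ + pₖ₋₂ and qₖ = aₖqₖ₋₁ + qₖ₋₂:
  k=0: a=17, p=17, q=1
  k=1: a=3, p=52, q=3
  k=2: a=3, p=173, q=10

173/10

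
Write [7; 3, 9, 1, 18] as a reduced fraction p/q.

4291/586

Using pₖ = aₖpₖ₋₁ + pₖ₋₂ and qₖ = aₖqₖ₋₁ + qₖ₋₂:
  k=0: a=7, p=7, q=1
  k=1: a=3, p=22, q=3
  k=2: a=9, p=205, q=28
  k=3: a=1, p=227, q=31
  k=4: a=18, p=4291, q=586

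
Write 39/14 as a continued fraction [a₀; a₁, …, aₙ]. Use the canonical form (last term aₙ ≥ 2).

39 = 2·14 + 11
14 = 1·11 + 3
11 = 3·3 + 2
3 = 1·2 + 1
2 = 2·1 + 0  (stop)
So 39/14 = [2; 1, 3, 1, 2].

[2; 1, 3, 1, 2]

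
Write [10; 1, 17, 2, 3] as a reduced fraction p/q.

Using pₖ = aₖpₖ₋₁ + pₖ₋₂ and qₖ = aₖqₖ₋₁ + qₖ₋₂:
  k=0: a=10, p=10, q=1
  k=1: a=1, p=11, q=1
  k=2: a=17, p=197, q=18
  k=3: a=2, p=405, q=37
  k=4: a=3, p=1412, q=129

1412/129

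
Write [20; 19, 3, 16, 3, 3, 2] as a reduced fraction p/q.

444888/22187

Using pₖ = aₖpₖ₋₁ + pₖ₋₂ and qₖ = aₖqₖ₋₁ + qₖ₋₂:
  k=0: a=20, p=20, q=1
  k=1: a=19, p=381, q=19
  k=2: a=3, p=1163, q=58
  k=3: a=16, p=18989, q=947
  k=4: a=3, p=58130, q=2899
  k=5: a=3, p=193379, q=9644
  k=6: a=2, p=444888, q=22187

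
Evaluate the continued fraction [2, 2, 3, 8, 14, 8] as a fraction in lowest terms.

16069/6610

Using pₖ = aₖpₖ₋₁ + pₖ₋₂ and qₖ = aₖqₖ₋₁ + qₖ₋₂:
  k=0: a=2, p=2, q=1
  k=1: a=2, p=5, q=2
  k=2: a=3, p=17, q=7
  k=3: a=8, p=141, q=58
  k=4: a=14, p=1991, q=819
  k=5: a=8, p=16069, q=6610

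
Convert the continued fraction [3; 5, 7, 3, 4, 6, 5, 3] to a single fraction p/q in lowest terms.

160117/50120

Using pₖ = aₖpₖ₋₁ + pₖ₋₂ and qₖ = aₖqₖ₋₁ + qₖ₋₂:
  k=0: a=3, p=3, q=1
  k=1: a=5, p=16, q=5
  k=2: a=7, p=115, q=36
  k=3: a=3, p=361, q=113
  k=4: a=4, p=1559, q=488
  k=5: a=6, p=9715, q=3041
  k=6: a=5, p=50134, q=15693
  k=7: a=3, p=160117, q=50120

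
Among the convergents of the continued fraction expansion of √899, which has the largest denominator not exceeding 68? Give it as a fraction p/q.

1799/60

√899 = [29; 1, 58, …] (period length 2).
Convergents:
  p_0/q_0 = 29/1
  p_1/q_1 = 30/1
  p_2/q_2 = 1769/59
  p_3/q_3 = 1799/60
  p_4/q_4 = 106111/3539
q_3 = 60 ≤ 68 < 3539 = q_4, so the answer is 1799/60.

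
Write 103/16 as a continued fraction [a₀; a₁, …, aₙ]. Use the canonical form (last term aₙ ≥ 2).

[6; 2, 3, 2]

103 = 6*16 + 7
16 = 2*7 + 2
7 = 3*2 + 1
2 = 2*1 + 0  (stop)
So 103/16 = [6; 2, 3, 2].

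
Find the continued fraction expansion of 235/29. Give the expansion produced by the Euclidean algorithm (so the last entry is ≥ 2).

235 = 8·29 + 3
29 = 9·3 + 2
3 = 1·2 + 1
2 = 2·1 + 0  (stop)
So 235/29 = [8; 9, 1, 2].

[8; 9, 1, 2]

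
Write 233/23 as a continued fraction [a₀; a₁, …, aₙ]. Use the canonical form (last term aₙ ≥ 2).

233 = 10·23 + 3
23 = 7·3 + 2
3 = 1·2 + 1
2 = 2·1 + 0  (stop)
So 233/23 = [10; 7, 1, 2].

[10; 7, 1, 2]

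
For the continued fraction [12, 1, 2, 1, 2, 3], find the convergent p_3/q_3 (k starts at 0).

Using pₖ = aₖpₖ₋₁ + pₖ₋₂, qₖ = aₖqₖ₋₁ + qₖ₋₂ (with p₋₁=1, p₋₂=0, q₋₁=0, q₋₂=1):
  k=0: a=12, p=12, q=1
  k=1: a=1, p=13, q=1
  k=2: a=2, p=38, q=3
  k=3: a=1, p=51, q=4

51/4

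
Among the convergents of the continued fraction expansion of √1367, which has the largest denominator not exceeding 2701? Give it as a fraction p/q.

99827/2700

√1367 = [36; 1, 35, 1, 72, …] (period length 4).
Convergents:
  p_0/q_0 = 36/1
  p_1/q_1 = 37/1
  p_2/q_2 = 1331/36
  p_3/q_3 = 1368/37
  p_4/q_4 = 99827/2700
  p_5/q_5 = 101195/2737
q_4 = 2700 ≤ 2701 < 2737 = q_5, so the answer is 99827/2700.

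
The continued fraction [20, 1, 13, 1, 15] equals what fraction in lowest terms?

5003/239

Using pₖ = aₖpₖ₋₁ + pₖ₋₂ and qₖ = aₖqₖ₋₁ + qₖ₋₂:
  k=0: a=20, p=20, q=1
  k=1: a=1, p=21, q=1
  k=2: a=13, p=293, q=14
  k=3: a=1, p=314, q=15
  k=4: a=15, p=5003, q=239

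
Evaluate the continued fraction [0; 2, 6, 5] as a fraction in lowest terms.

31/67

Fold from the inside: start with 5/1.
  6 + 1/5 = 31/5
  2 + 5/31 = 67/31
  0 + 31/67 = 31/67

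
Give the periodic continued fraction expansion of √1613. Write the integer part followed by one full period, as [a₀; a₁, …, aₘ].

[40; 6, 6, 80]

a₀ = ⌊√1613⌋ = 40.
With m₀=0, d₀=1 and mₖ₊₁ = dₖaₖ − mₖ, dₖ₊₁ = (n − mₖ₊₁²)/dₖ, aₖ₊₁ = ⌊(a₀+mₖ₊₁)/dₖ₊₁⌋:
  k=1: m=40, d=13, a=6
  k=2: m=38, d=13, a=6
  k=3: m=40, d=1, a=80
d=1 and a=2a₀=80 at k=3, so the next step gives (m, d) = (40, 13) again — its k=1 value — and the period has length 3.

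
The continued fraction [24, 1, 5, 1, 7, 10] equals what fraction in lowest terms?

13844/557

Using pₖ = aₖpₖ₋₁ + pₖ₋₂ and qₖ = aₖqₖ₋₁ + qₖ₋₂:
  k=0: a=24, p=24, q=1
  k=1: a=1, p=25, q=1
  k=2: a=5, p=149, q=6
  k=3: a=1, p=174, q=7
  k=4: a=7, p=1367, q=55
  k=5: a=10, p=13844, q=557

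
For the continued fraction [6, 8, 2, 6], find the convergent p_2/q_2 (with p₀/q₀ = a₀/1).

104/17

Using pₖ = aₖpₖ₋₁ + pₖ₋₂, qₖ = aₖqₖ₋₁ + qₖ₋₂ (with p₋₁=1, p₋₂=0, q₋₁=0, q₋₂=1):
  k=0: a=6, p=6, q=1
  k=1: a=8, p=49, q=8
  k=2: a=2, p=104, q=17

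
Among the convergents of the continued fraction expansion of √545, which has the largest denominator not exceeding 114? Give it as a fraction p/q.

√545 = [23; 2, 1, 8, 1, 2, 46, …] (period length 6).
Convergents:
  p_0/q_0 = 23/1
  p_1/q_1 = 47/2
  p_2/q_2 = 70/3
  p_3/q_3 = 607/26
  p_4/q_4 = 677/29
  p_5/q_5 = 1961/84
  p_6/q_6 = 90883/3893
q_5 = 84 ≤ 114 < 3893 = q_6, so the answer is 1961/84.

1961/84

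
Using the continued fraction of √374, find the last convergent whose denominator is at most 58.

1083/56

√374 = [19; 2, 1, 18, 1, 2, 38, …] (period length 6).
Convergents:
  p_0/q_0 = 19/1
  p_1/q_1 = 39/2
  p_2/q_2 = 58/3
  p_3/q_3 = 1083/56
  p_4/q_4 = 1141/59
q_3 = 56 ≤ 58 < 59 = q_4, so the answer is 1083/56.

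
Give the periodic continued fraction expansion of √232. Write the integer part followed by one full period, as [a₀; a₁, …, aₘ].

a₀ = ⌊√232⌋ = 15.
With m₀=0, d₀=1 and mₖ₊₁ = dₖaₖ − mₖ, dₖ₊₁ = (n − mₖ₊₁²)/dₖ, aₖ₊₁ = ⌊(a₀+mₖ₊₁)/dₖ₊₁⌋:
  k=1: m=15, d=7, a=4
  k=2: m=13, d=9, a=3
  k=3: m=14, d=4, a=7
  k=4: m=14, d=9, a=3
  k=5: m=13, d=7, a=4
  k=6: m=15, d=1, a=30
d=1 and a=2a₀=30 at k=6, so the next step gives (m, d) = (15, 7) again — its k=1 value — and the period has length 6.

[15; 4, 3, 7, 3, 4, 30]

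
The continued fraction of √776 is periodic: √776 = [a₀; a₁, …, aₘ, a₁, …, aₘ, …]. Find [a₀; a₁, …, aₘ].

a₀ = ⌊√776⌋ = 27.
With m₀=0, d₀=1 and mₖ₊₁ = dₖaₖ − mₖ, dₖ₊₁ = (n − mₖ₊₁²)/dₖ, aₖ₊₁ = ⌊(a₀+mₖ₊₁)/dₖ₊₁⌋:
  k=1: m=27, d=47, a=1
  k=2: m=20, d=8, a=5
  k=3: m=20, d=47, a=1
  k=4: m=27, d=1, a=54
d=1 and a=2a₀=54 at k=4, so the next step gives (m, d) = (27, 47) again — its k=1 value — and the period has length 4.

[27; 1, 5, 1, 54]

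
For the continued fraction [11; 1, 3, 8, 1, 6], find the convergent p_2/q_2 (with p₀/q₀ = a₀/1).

Using pₖ = aₖpₖ₋₁ + pₖ₋₂, qₖ = aₖqₖ₋₁ + qₖ₋₂ (with p₋₁=1, p₋₂=0, q₋₁=0, q₋₂=1):
  k=0: a=11, p=11, q=1
  k=1: a=1, p=12, q=1
  k=2: a=3, p=47, q=4

47/4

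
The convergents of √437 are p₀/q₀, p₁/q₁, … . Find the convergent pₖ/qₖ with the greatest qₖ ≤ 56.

439/21

√437 = [20; 1, 9, 2, 9, 1, 40, …] (period length 6).
Convergents:
  p_0/q_0 = 20/1
  p_1/q_1 = 21/1
  p_2/q_2 = 209/10
  p_3/q_3 = 439/21
  p_4/q_4 = 4160/199
q_3 = 21 ≤ 56 < 199 = q_4, so the answer is 439/21.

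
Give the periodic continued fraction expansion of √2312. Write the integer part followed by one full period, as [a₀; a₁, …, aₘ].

[48; 12, 96]

a₀ = ⌊√2312⌋ = 48.
With m₀=0, d₀=1 and mₖ₊₁ = dₖaₖ − mₖ, dₖ₊₁ = (n − mₖ₊₁²)/dₖ, aₖ₊₁ = ⌊(a₀+mₖ₊₁)/dₖ₊₁⌋:
  k=1: m=48, d=8, a=12
  k=2: m=48, d=1, a=96
d=1 and a=2a₀=96 at k=2, so the next step gives (m, d) = (48, 8) again — its k=1 value — and the period has length 2.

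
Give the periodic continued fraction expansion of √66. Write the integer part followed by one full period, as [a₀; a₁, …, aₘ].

[8; 8, 16]

a₀ = ⌊√66⌋ = 8.
With m₀=0, d₀=1 and mₖ₊₁ = dₖaₖ − mₖ, dₖ₊₁ = (n − mₖ₊₁²)/dₖ, aₖ₊₁ = ⌊(a₀+mₖ₊₁)/dₖ₊₁⌋:
  k=1: m=8, d=2, a=8
  k=2: m=8, d=1, a=16
d=1 and a=2a₀=16 at k=2, so the next step gives (m, d) = (8, 2) again — its k=1 value — and the period has length 2.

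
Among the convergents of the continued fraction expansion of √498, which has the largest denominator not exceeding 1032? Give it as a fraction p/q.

√498 = [22; 3, 6, 22, 6, 3, 44, …] (period length 6).
Convergents:
  p_0/q_0 = 22/1
  p_1/q_1 = 67/3
  p_2/q_2 = 424/19
  p_3/q_3 = 9395/421
  p_4/q_4 = 56794/2545
q_3 = 421 ≤ 1032 < 2545 = q_4, so the answer is 9395/421.

9395/421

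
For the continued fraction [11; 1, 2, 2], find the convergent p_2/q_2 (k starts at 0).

35/3

Using pₖ = aₖpₖ₋₁ + pₖ₋₂, qₖ = aₖqₖ₋₁ + qₖ₋₂ (with p₋₁=1, p₋₂=0, q₋₁=0, q₋₂=1):
  k=0: a=11, p=11, q=1
  k=1: a=1, p=12, q=1
  k=2: a=2, p=35, q=3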